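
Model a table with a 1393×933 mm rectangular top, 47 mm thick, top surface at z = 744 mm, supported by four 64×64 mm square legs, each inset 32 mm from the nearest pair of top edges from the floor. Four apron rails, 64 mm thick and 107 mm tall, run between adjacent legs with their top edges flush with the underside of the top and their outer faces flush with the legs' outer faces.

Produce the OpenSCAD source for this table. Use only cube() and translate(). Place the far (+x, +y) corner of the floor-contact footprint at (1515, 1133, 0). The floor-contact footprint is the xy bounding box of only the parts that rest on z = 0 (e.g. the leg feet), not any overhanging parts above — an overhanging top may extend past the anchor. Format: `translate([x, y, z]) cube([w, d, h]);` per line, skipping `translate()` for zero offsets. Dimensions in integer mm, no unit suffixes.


translate([154, 232, 697]) cube([1393, 933, 47]);
translate([186, 264, 0]) cube([64, 64, 697]);
translate([1451, 264, 0]) cube([64, 64, 697]);
translate([186, 1069, 0]) cube([64, 64, 697]);
translate([1451, 1069, 0]) cube([64, 64, 697]);
translate([250, 264, 590]) cube([1201, 64, 107]);
translate([250, 1069, 590]) cube([1201, 64, 107]);
translate([186, 328, 590]) cube([64, 741, 107]);
translate([1451, 328, 590]) cube([64, 741, 107]);


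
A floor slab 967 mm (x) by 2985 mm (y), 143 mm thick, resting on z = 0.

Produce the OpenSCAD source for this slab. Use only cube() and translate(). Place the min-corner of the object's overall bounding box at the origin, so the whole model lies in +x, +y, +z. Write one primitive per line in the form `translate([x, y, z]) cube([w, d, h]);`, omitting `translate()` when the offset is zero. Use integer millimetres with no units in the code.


cube([967, 2985, 143]);


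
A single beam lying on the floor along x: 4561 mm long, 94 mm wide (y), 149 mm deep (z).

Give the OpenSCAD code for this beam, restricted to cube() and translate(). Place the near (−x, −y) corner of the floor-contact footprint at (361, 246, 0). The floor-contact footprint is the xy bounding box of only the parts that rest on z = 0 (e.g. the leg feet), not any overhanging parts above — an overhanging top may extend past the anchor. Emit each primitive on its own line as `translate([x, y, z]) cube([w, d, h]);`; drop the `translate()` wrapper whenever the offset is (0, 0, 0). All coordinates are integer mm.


translate([361, 246, 0]) cube([4561, 94, 149]);


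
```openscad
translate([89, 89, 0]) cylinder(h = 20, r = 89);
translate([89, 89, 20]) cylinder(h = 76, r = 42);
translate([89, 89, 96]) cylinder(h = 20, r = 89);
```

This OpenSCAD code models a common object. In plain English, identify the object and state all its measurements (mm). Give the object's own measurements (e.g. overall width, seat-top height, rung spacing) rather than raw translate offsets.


A spool: two coaxial disc flanges of radius 89 mm and thickness 20 mm, joined by a core cylinder of radius 42 mm and height 76 mm. The lower flange rests on z = 0 and the three cylinders share a vertical axis.


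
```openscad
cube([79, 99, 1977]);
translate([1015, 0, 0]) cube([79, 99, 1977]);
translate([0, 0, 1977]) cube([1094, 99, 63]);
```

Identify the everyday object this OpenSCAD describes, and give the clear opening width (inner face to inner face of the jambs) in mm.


A door frame. The clear opening width is 936 mm.

Two 1977 mm tall posts with a header on top — a door frame. The left jamb is 79 mm wide at x = 0; the right jamb starts at x = 1015. The clear opening is 1015 − 79 = 936 mm.


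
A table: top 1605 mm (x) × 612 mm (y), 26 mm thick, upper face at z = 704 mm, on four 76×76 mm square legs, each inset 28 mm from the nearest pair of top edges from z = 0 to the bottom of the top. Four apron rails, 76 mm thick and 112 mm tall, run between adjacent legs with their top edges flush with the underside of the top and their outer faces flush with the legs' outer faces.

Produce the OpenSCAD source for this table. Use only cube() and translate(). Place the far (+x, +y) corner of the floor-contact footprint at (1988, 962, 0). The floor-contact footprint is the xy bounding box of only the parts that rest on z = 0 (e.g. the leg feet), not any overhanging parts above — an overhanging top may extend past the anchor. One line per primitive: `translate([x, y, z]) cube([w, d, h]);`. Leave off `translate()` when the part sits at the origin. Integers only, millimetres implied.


translate([411, 378, 678]) cube([1605, 612, 26]);
translate([439, 406, 0]) cube([76, 76, 678]);
translate([1912, 406, 0]) cube([76, 76, 678]);
translate([439, 886, 0]) cube([76, 76, 678]);
translate([1912, 886, 0]) cube([76, 76, 678]);
translate([515, 406, 566]) cube([1397, 76, 112]);
translate([515, 886, 566]) cube([1397, 76, 112]);
translate([439, 482, 566]) cube([76, 404, 112]);
translate([1912, 482, 566]) cube([76, 404, 112]);


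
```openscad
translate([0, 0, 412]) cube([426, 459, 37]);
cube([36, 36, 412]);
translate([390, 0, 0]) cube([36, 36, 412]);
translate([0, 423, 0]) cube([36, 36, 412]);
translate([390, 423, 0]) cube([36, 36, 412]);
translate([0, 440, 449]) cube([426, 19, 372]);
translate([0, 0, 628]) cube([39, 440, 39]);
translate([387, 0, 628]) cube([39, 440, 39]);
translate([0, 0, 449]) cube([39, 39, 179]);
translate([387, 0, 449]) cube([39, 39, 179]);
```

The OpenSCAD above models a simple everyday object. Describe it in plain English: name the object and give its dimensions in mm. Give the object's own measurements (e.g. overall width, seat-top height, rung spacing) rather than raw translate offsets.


A chair. The seat is a 426×459×37 mm slab with its top at z = 449 mm, on four 36×36 mm corner legs (flush with the seat edges, standing on z = 0). A flat backrest 19 mm thick, 372 mm tall, spans the full seat width and rises from the seat top along its +y edge, rear face flush with the rear of the seat. Two armrests of 39×39 mm section run along each side from the seat's front edge to the front of the backrest, top faces 218 mm above the seat top and outer faces flush with the seat's x-edges; a 39×39 mm post under the front of each armrest stands on the seat at the front corner.


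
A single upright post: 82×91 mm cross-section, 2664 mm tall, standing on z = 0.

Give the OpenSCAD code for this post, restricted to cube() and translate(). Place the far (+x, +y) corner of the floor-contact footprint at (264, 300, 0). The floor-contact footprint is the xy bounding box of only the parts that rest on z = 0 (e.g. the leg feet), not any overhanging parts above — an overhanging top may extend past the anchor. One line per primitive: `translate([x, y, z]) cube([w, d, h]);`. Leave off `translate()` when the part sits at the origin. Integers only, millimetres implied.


translate([182, 209, 0]) cube([82, 91, 2664]);


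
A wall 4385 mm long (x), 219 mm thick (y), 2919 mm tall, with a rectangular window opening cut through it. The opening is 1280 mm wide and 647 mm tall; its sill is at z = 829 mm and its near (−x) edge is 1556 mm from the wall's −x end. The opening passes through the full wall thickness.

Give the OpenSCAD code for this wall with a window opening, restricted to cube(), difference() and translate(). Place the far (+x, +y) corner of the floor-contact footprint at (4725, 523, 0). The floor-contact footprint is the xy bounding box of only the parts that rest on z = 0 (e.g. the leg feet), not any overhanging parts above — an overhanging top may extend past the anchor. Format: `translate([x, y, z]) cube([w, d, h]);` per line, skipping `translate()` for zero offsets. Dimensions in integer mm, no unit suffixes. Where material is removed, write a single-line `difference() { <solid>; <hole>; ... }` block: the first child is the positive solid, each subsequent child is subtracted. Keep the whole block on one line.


difference() { translate([340, 304, 0]) cube([4385, 219, 2919]); translate([1896, 304, 829]) cube([1280, 219, 647]); }


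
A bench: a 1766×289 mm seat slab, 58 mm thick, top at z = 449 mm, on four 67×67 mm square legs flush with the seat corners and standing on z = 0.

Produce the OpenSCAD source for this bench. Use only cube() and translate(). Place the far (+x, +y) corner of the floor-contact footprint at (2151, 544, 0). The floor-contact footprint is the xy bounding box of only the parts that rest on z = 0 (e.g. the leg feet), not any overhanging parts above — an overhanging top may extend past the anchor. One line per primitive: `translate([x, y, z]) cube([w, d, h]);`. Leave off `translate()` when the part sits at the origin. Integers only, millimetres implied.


translate([385, 255, 391]) cube([1766, 289, 58]);
translate([385, 255, 0]) cube([67, 67, 391]);
translate([385, 477, 0]) cube([67, 67, 391]);
translate([2084, 255, 0]) cube([67, 67, 391]);
translate([2084, 477, 0]) cube([67, 67, 391]);


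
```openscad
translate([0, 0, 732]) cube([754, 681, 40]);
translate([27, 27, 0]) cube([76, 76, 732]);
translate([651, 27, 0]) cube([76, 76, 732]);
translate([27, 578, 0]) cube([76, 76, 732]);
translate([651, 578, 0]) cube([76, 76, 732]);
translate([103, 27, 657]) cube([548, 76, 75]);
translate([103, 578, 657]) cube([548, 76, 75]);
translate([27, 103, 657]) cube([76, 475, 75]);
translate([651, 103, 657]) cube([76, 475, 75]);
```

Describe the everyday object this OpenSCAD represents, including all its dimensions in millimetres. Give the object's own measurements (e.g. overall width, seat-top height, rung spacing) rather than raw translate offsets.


A rectangular dining table. The top is 754×681×40 mm with its upper surface at z = 772 mm. It stands on four 76×76 mm square legs, each inset 27 mm from the nearest pair of top edges, running from the floor to the underside of the top. Four apron rails, 76 mm thick and 75 mm tall, run between adjacent legs with their top edges flush with the underside of the top and their outer faces flush with the legs' outer faces.


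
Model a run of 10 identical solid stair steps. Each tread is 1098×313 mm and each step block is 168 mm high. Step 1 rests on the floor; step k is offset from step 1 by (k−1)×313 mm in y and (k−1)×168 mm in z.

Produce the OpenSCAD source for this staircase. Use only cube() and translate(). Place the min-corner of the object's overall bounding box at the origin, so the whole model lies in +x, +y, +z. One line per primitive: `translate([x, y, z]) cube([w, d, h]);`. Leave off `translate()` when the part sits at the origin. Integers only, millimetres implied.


cube([1098, 313, 168]);
translate([0, 313, 168]) cube([1098, 313, 168]);
translate([0, 626, 336]) cube([1098, 313, 168]);
translate([0, 939, 504]) cube([1098, 313, 168]);
translate([0, 1252, 672]) cube([1098, 313, 168]);
translate([0, 1565, 840]) cube([1098, 313, 168]);
translate([0, 1878, 1008]) cube([1098, 313, 168]);
translate([0, 2191, 1176]) cube([1098, 313, 168]);
translate([0, 2504, 1344]) cube([1098, 313, 168]);
translate([0, 2817, 1512]) cube([1098, 313, 168]);


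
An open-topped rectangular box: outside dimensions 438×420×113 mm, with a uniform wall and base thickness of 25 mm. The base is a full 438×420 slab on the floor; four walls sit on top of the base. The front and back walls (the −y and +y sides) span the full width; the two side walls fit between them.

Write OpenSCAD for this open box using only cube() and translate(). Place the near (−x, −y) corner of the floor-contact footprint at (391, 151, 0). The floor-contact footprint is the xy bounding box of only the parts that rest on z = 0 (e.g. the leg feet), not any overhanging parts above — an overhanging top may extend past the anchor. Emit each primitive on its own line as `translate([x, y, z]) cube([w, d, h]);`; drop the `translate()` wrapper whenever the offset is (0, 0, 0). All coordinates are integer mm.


translate([391, 151, 0]) cube([438, 420, 25]);
translate([391, 151, 25]) cube([438, 25, 88]);
translate([391, 546, 25]) cube([438, 25, 88]);
translate([391, 176, 25]) cube([25, 370, 88]);
translate([804, 176, 25]) cube([25, 370, 88]);


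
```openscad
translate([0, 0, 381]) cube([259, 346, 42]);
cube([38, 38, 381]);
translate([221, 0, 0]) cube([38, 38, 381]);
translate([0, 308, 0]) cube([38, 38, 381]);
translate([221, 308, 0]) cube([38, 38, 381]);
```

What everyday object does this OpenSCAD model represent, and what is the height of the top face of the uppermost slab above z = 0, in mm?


A stool. The seat height is 423 mm.

A 259×346×42 slab at z = 381 on four corner posts — a stool. The seat top is 381 + 42 = 423 mm.


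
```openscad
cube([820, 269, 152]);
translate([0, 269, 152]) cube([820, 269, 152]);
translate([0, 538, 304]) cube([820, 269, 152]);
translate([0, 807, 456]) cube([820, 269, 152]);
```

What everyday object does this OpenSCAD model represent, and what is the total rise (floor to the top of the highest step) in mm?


A staircase. The total rise is 608 mm.

4 identical blocks, each offset up and back from the previous — a staircase. Each step is 152 mm tall and there are 4 of them, so the total rise is 4 × 152 = 608 mm.


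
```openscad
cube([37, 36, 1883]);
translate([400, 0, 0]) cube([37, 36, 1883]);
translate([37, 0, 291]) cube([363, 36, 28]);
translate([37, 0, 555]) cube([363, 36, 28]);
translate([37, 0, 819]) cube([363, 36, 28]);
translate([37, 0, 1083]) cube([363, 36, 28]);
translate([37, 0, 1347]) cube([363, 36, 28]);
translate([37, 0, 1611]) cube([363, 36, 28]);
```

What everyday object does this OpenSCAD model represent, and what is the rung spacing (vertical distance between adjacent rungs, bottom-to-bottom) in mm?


A ladder. The rung spacing is 264 mm.

Two tall 37×36 posts with 6 short bars between them — a ladder. Adjacent rungs sit at z = 291 and z = 555, so the spacing is 555 − 291 = 264 mm.


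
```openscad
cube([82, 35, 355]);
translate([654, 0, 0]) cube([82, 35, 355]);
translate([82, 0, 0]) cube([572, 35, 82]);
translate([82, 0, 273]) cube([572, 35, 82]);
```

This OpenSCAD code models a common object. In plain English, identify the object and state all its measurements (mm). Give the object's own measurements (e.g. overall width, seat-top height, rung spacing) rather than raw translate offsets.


A rectangular picture frame lying in the x–z plane (depth along y). The opening is 572 mm wide (x) by 191 mm tall (z), surrounded by a border 82 mm wide on all four sides. The frame is 35 mm deep and is made of two full-height vertical stiles with two horizontal rails fitted between them.


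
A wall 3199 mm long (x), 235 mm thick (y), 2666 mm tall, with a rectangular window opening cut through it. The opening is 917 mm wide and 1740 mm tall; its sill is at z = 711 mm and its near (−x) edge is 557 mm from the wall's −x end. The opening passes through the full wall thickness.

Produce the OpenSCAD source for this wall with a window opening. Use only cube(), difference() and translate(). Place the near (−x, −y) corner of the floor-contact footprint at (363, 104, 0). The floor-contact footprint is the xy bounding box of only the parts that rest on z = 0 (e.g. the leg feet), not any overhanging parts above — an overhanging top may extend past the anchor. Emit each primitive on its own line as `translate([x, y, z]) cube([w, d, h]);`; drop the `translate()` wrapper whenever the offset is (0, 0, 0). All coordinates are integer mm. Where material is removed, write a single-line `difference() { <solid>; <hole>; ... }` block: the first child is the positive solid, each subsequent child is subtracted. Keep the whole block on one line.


difference() { translate([363, 104, 0]) cube([3199, 235, 2666]); translate([920, 104, 711]) cube([917, 235, 1740]); }


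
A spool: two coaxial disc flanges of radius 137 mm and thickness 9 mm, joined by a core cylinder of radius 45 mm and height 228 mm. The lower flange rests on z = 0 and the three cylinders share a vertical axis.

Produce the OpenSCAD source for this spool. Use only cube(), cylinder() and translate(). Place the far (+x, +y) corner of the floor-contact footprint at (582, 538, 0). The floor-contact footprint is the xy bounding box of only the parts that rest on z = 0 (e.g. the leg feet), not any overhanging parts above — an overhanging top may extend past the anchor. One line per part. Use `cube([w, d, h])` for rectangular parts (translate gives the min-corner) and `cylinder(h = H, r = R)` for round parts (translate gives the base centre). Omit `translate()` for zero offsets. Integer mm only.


translate([445, 401, 0]) cylinder(h = 9, r = 137);
translate([445, 401, 9]) cylinder(h = 228, r = 45);
translate([445, 401, 237]) cylinder(h = 9, r = 137);


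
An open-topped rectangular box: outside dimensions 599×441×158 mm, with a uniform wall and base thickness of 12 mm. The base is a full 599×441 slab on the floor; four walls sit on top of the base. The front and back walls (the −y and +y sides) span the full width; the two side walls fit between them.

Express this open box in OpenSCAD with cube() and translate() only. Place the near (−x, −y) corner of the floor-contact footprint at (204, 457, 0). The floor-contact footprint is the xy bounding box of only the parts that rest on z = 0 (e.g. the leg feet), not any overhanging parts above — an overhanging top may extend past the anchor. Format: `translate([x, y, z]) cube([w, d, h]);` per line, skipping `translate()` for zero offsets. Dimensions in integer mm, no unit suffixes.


translate([204, 457, 0]) cube([599, 441, 12]);
translate([204, 457, 12]) cube([599, 12, 146]);
translate([204, 886, 12]) cube([599, 12, 146]);
translate([204, 469, 12]) cube([12, 417, 146]);
translate([791, 469, 12]) cube([12, 417, 146]);


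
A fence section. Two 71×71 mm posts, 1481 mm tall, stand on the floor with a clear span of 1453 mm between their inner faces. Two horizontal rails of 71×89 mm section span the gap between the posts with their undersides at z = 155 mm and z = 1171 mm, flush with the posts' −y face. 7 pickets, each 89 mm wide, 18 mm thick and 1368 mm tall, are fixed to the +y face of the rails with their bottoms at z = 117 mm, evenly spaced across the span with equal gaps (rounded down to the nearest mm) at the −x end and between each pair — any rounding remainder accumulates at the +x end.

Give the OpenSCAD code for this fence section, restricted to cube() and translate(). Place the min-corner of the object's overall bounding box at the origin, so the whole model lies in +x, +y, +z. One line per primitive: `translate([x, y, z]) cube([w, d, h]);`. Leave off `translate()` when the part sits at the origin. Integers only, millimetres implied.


cube([71, 71, 1481]);
translate([1524, 0, 0]) cube([71, 71, 1481]);
translate([71, 0, 155]) cube([1453, 71, 89]);
translate([71, 0, 1171]) cube([1453, 71, 89]);
translate([174, 71, 117]) cube([89, 18, 1368]);
translate([366, 71, 117]) cube([89, 18, 1368]);
translate([558, 71, 117]) cube([89, 18, 1368]);
translate([750, 71, 117]) cube([89, 18, 1368]);
translate([942, 71, 117]) cube([89, 18, 1368]);
translate([1134, 71, 117]) cube([89, 18, 1368]);
translate([1326, 71, 117]) cube([89, 18, 1368]);


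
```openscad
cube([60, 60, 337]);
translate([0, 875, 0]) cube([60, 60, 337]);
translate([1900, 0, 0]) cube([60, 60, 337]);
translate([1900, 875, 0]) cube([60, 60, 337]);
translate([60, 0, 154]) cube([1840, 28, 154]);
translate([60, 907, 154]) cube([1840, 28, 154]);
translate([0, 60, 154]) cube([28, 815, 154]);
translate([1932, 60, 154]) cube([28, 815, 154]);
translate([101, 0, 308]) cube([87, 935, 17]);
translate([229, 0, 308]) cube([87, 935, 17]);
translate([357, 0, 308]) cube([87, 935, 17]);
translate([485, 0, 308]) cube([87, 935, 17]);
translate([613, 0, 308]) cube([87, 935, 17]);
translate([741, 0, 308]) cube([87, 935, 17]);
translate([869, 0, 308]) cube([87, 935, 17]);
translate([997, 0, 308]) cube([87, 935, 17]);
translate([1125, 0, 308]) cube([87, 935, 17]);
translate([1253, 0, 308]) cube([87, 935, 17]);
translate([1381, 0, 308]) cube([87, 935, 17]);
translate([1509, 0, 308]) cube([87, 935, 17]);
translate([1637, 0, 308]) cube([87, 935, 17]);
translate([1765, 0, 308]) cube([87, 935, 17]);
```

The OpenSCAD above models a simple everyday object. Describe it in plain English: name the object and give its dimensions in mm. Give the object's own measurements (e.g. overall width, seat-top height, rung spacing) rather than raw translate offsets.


A bed frame 1960 mm long (x) by 935 mm wide (y). Four 60×60 mm corner posts, 337 mm tall, at the corners of the footprint. Four rails of 28 mm thickness and 154 mm height run between adjacent posts with their undersides at z = 154 mm, their outer faces flush with the outside of the frame (the two x-running rails run between the posts' inner faces; the two y-running rails run between the posts' inner faces). 14 slats, each 87 mm wide (x) and 17 mm thick, lie across the top of the two x-running rails, running the full 935 mm width of the frame in y; along x they sit between the end posts with a 41 mm gap after the −x posts and between neighbouring slats, leaving 48 mm before the +x posts.


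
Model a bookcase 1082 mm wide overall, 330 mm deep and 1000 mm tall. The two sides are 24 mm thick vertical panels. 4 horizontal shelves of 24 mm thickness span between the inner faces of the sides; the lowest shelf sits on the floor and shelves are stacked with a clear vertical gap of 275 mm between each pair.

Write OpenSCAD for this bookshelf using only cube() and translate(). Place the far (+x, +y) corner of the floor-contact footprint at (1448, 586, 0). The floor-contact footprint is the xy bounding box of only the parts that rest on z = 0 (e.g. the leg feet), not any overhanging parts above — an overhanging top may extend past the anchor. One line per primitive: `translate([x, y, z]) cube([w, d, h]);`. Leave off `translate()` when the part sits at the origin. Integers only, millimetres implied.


translate([366, 256, 0]) cube([24, 330, 1000]);
translate([1424, 256, 0]) cube([24, 330, 1000]);
translate([390, 256, 0]) cube([1034, 330, 24]);
translate([390, 256, 299]) cube([1034, 330, 24]);
translate([390, 256, 598]) cube([1034, 330, 24]);
translate([390, 256, 897]) cube([1034, 330, 24]);


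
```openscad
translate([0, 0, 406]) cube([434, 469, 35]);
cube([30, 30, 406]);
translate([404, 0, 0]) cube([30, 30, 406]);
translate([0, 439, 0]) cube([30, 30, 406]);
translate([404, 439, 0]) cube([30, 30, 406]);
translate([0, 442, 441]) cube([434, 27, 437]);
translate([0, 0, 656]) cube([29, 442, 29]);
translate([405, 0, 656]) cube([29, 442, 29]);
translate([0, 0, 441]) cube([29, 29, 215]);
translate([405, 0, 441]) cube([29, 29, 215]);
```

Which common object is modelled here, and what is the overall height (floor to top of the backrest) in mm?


A chair. The overall height is 878 mm.

A slab on four corner posts with a tall panel at the back — a chair. The seat slab sits at z = 406 with thickness 35, and the 437 mm backrest starts at the seat top, so the overall height is 406 + 35 + 437 = 878 mm.


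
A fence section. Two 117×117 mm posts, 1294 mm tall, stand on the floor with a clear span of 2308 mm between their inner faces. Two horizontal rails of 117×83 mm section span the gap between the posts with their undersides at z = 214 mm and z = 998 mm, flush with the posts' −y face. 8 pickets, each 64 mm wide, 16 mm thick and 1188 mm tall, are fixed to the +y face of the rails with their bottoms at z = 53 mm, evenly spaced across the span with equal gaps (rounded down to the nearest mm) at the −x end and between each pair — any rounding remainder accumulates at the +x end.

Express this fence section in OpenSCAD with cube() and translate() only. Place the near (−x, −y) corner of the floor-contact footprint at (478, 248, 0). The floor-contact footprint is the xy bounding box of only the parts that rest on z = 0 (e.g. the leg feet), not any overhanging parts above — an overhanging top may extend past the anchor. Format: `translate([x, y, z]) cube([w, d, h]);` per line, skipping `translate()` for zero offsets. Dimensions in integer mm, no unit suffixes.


translate([478, 248, 0]) cube([117, 117, 1294]);
translate([2903, 248, 0]) cube([117, 117, 1294]);
translate([595, 248, 214]) cube([2308, 117, 83]);
translate([595, 248, 998]) cube([2308, 117, 83]);
translate([794, 365, 53]) cube([64, 16, 1188]);
translate([1057, 365, 53]) cube([64, 16, 1188]);
translate([1320, 365, 53]) cube([64, 16, 1188]);
translate([1583, 365, 53]) cube([64, 16, 1188]);
translate([1846, 365, 53]) cube([64, 16, 1188]);
translate([2109, 365, 53]) cube([64, 16, 1188]);
translate([2372, 365, 53]) cube([64, 16, 1188]);
translate([2635, 365, 53]) cube([64, 16, 1188]);


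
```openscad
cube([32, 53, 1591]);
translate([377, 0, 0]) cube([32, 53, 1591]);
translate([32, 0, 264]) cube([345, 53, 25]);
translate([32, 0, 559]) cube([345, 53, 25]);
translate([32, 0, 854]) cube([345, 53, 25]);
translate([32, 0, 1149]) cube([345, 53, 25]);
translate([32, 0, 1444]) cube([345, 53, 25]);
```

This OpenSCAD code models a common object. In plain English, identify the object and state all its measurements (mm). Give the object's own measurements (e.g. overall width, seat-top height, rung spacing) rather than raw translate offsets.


A straight ladder. Two 32×53 mm vertical rails, 1591 mm tall, stand 409 mm apart (outside-to-outside) with their front faces coplanar on the −y side. 5 rungs, each 53 mm deep and 25 mm tall, span between the inner faces of the rails, front faces flush with the rails. The lowest rung's underside is at z = 264 mm and rungs are spaced 295 mm apart (underside to underside).


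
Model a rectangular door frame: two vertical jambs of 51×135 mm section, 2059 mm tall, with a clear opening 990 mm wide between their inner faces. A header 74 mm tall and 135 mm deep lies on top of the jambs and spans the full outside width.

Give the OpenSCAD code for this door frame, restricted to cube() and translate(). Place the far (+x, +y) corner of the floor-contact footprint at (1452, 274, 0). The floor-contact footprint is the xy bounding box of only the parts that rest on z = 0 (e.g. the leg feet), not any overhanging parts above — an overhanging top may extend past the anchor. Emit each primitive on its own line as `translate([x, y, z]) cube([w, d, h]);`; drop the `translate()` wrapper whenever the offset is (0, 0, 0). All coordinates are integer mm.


translate([360, 139, 0]) cube([51, 135, 2059]);
translate([1401, 139, 0]) cube([51, 135, 2059]);
translate([360, 139, 2059]) cube([1092, 135, 74]);


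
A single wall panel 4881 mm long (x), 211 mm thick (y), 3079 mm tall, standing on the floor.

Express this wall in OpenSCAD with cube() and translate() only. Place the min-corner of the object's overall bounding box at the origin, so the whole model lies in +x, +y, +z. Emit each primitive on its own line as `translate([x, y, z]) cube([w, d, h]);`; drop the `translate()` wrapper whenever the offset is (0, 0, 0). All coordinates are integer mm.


cube([4881, 211, 3079]);


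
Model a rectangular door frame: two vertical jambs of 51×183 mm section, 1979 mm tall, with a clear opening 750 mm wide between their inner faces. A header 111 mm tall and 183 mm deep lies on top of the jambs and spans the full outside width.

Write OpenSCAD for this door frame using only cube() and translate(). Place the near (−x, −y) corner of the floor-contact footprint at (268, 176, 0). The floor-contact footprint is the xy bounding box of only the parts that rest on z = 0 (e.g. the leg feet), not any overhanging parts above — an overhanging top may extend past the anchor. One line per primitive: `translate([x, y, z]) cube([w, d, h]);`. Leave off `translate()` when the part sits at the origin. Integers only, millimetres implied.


translate([268, 176, 0]) cube([51, 183, 1979]);
translate([1069, 176, 0]) cube([51, 183, 1979]);
translate([268, 176, 1979]) cube([852, 183, 111]);


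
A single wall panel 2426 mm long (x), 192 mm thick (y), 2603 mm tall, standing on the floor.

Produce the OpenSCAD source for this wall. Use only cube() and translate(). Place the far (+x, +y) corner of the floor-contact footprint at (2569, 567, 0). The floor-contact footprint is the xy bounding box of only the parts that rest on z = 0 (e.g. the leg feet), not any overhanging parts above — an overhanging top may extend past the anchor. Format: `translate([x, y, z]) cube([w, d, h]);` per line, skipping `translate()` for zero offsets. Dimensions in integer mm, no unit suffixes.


translate([143, 375, 0]) cube([2426, 192, 2603]);


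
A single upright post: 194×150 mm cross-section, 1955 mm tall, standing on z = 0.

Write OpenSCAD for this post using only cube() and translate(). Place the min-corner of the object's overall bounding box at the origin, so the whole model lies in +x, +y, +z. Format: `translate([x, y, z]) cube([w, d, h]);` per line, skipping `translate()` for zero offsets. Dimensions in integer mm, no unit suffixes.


cube([194, 150, 1955]);


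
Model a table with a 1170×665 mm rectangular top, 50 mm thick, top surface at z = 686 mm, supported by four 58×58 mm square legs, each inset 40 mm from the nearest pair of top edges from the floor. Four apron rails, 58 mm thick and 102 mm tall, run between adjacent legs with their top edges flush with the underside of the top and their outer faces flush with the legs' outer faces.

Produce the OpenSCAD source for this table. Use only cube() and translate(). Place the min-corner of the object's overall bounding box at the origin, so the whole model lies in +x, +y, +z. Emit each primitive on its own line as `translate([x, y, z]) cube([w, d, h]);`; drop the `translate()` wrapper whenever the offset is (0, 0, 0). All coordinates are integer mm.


// leg_h = 686 - 50 = 636
// apron z = 636 - 102 = 534
translate([0, 0, 636]) cube([1170, 665, 50]);
translate([40, 40, 0]) cube([58, 58, 636]);
translate([1072, 40, 0]) cube([58, 58, 636]);
translate([40, 567, 0]) cube([58, 58, 636]);
translate([1072, 567, 0]) cube([58, 58, 636]);
translate([98, 40, 534]) cube([974, 58, 102]);
translate([98, 567, 534]) cube([974, 58, 102]);
translate([40, 98, 534]) cube([58, 469, 102]);
translate([1072, 98, 534]) cube([58, 469, 102]);


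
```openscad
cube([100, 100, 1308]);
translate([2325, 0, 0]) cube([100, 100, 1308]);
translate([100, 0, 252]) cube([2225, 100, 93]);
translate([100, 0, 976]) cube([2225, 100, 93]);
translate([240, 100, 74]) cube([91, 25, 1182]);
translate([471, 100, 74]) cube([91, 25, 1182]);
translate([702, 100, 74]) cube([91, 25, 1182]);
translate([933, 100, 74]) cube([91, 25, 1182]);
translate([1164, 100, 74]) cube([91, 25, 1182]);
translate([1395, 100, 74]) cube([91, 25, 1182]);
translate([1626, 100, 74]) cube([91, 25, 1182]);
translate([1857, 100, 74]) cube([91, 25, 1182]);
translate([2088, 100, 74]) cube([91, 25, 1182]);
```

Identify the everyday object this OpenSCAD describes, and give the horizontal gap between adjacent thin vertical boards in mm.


A fence section. The picket gap is 140 mm.

Two posts, two rails, 9 pickets — a fence section. Span 2225 mm holds 9 pickets of 91 mm with 10 equal gaps: ⌊(2225 − 9·91) / 10⌋ = 140 mm.


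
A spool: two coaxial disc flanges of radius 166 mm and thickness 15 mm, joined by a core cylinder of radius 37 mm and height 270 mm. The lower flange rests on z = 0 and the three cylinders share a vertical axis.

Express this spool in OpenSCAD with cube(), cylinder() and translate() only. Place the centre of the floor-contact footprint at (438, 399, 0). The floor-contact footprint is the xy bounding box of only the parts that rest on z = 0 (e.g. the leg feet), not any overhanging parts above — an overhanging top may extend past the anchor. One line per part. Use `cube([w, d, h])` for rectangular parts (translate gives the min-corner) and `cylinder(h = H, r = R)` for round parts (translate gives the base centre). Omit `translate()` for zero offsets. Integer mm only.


translate([438, 399, 0]) cylinder(h = 15, r = 166);
translate([438, 399, 15]) cylinder(h = 270, r = 37);
translate([438, 399, 285]) cylinder(h = 15, r = 166);


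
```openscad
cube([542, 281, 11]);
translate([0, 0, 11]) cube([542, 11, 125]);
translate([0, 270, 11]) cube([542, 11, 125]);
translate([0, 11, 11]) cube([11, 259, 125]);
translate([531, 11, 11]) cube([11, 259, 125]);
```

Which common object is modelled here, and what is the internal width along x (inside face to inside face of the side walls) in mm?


An open box. The internal width is 520 mm.

A 542×281 base slab with four walls standing on it — an open box. The base is 542 mm wide and the walls are 11 mm thick, so the internal width is 542 − 2 × 11 = 520 mm.


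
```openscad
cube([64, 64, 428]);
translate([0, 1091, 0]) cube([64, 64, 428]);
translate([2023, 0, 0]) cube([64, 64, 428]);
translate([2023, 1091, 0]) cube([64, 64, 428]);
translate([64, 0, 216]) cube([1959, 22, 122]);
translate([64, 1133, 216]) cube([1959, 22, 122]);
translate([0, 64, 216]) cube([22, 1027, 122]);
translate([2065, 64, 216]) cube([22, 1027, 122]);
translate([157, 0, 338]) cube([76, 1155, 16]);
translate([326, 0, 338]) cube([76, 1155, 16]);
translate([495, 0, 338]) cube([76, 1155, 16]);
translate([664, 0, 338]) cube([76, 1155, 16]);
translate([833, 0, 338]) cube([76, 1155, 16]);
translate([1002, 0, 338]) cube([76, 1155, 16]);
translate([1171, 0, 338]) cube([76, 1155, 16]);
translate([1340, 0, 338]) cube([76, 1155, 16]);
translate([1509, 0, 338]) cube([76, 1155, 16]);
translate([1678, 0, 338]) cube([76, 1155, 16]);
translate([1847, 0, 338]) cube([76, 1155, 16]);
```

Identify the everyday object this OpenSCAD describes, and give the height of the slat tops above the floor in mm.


A bed frame. The slat-top height is 354 mm.

Four posts, four rails, and a row of slats — a bed frame. Slats sit on the rails at z = 216 + 122 = 338; with slat thickness 16, the top is 354 mm.


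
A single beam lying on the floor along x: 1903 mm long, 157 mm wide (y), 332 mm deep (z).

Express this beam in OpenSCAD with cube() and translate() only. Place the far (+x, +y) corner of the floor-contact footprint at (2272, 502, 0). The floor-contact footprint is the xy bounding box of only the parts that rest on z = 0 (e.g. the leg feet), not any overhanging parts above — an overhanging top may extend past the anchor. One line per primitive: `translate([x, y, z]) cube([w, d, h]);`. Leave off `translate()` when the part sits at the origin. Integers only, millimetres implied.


translate([369, 345, 0]) cube([1903, 157, 332]);


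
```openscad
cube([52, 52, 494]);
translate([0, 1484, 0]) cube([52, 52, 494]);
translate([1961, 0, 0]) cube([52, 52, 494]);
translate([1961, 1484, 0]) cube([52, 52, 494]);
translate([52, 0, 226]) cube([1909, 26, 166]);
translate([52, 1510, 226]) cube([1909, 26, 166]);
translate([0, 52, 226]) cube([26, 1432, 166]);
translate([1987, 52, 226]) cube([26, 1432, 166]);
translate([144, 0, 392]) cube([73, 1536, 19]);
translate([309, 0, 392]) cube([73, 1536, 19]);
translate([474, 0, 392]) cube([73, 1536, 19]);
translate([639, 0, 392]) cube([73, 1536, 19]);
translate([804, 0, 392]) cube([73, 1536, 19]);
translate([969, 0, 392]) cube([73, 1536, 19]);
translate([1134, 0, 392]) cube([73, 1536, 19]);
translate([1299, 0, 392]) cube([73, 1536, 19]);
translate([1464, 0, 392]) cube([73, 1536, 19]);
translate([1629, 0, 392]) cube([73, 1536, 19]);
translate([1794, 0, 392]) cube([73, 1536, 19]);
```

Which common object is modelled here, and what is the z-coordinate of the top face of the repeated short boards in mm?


A bed frame. The slat-top height is 411 mm.

Four posts, four rails, and a row of slats — a bed frame. Slats sit on the rails at z = 226 + 166 = 392; with slat thickness 19, the top is 411 mm.


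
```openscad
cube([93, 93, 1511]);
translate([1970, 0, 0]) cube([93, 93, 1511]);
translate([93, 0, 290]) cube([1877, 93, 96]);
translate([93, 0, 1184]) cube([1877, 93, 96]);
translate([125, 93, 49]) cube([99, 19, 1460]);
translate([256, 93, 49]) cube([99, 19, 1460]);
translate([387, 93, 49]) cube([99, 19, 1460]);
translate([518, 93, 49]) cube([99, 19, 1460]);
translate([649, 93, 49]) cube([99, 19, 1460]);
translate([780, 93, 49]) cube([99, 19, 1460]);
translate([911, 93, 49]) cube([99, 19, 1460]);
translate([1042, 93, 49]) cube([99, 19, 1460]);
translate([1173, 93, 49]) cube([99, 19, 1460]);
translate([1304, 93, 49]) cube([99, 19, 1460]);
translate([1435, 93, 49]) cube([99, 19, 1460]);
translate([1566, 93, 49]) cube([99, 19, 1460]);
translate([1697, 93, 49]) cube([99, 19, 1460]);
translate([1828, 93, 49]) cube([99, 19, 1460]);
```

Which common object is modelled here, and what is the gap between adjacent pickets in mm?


A fence section. The picket gap is 32 mm.

Two posts, two rails, 14 pickets — a fence section. Span 1877 mm holds 14 pickets of 99 mm with 15 equal gaps: ⌊(1877 − 14·99) / 15⌋ = 32 mm.


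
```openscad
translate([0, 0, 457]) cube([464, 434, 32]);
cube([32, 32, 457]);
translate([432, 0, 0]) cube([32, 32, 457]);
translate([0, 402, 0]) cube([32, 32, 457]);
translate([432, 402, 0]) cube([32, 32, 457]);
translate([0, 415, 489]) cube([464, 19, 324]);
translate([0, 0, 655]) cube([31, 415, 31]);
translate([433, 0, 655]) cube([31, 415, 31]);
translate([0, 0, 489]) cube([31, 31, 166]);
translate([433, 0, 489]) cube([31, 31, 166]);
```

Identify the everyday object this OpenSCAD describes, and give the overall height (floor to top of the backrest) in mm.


A chair. The overall height is 813 mm.

A slab on four corner posts with a tall panel at the back — a chair. The seat slab sits at z = 457 with thickness 32, and the 324 mm backrest starts at the seat top, so the overall height is 457 + 32 + 324 = 813 mm.


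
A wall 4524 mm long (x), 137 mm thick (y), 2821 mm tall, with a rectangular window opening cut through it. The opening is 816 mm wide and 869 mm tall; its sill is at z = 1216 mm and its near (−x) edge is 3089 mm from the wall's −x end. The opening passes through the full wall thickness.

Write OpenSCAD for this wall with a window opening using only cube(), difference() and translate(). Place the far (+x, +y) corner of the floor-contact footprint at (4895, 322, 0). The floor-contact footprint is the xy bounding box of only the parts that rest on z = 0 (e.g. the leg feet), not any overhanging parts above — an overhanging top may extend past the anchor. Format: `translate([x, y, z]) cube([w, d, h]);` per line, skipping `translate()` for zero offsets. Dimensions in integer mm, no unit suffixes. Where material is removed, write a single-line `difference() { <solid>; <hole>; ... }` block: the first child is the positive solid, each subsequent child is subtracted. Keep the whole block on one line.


difference() { translate([371, 185, 0]) cube([4524, 137, 2821]); translate([3460, 185, 1216]) cube([816, 137, 869]); }


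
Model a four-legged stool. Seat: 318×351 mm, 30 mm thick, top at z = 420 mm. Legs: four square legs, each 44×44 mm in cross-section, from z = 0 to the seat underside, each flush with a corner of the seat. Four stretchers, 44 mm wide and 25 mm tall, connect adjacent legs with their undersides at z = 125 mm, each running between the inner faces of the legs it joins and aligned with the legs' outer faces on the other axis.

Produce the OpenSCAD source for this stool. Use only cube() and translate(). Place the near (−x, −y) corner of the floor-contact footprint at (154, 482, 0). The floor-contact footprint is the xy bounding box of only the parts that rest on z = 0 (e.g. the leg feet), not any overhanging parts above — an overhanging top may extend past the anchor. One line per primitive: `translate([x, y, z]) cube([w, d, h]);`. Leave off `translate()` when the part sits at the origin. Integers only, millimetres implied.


// leg_h = 420 - 30 = 390
// stretcher span = 318 - 2*44 = 230
translate([154, 482, 390]) cube([318, 351, 30]);
translate([154, 482, 0]) cube([44, 44, 390]);
translate([428, 482, 0]) cube([44, 44, 390]);
translate([154, 789, 0]) cube([44, 44, 390]);
translate([428, 789, 0]) cube([44, 44, 390]);
translate([198, 482, 125]) cube([230, 44, 25]);
translate([198, 789, 125]) cube([230, 44, 25]);
translate([154, 526, 125]) cube([44, 263, 25]);
translate([428, 526, 125]) cube([44, 263, 25]);
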